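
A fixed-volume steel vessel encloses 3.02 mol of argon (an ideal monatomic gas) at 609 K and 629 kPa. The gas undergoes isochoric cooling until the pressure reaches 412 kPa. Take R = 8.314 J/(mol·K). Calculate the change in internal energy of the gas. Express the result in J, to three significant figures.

ΔU ≈ -7910 J

Constant volume ⇒ W = 0, so Q = ΔU = nCᵥΔT with Cᵥ = 3R/2 = 12.47 J/(mol·K).
At constant V, T₂/T₁ = P₂/P₁ ⇒ ΔT = T₁(P₂/P₁ − 1) = 609·(412/629 − 1) = -210.1 K.
ΔU = (3.02)(12.47)(-210.1) = -7913 J.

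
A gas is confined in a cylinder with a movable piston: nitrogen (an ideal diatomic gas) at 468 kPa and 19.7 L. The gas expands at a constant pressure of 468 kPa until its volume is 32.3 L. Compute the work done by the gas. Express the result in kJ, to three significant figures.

W ≈ 5.90 kJ

Isobaric: W = P ΔV.
W = (468 kPa)(32.3 − 19.7 L) = (468)(12.6) = 5897 J.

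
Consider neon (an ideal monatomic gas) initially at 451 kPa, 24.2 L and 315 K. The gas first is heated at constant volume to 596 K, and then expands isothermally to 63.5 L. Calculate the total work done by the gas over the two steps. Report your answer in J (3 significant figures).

W_total ≈ 19900 J

Step 1 (isochoric): W = 0 (constant volume).
After step 1: P = 853.3 kPa (V unchanged).
Step 2 (isothermal): W = P₁V₁ ln(V₂/V₁) = (20650) ln(63.5/24.2) = 19921 J.
W_total = 0 + 19921 = 19921 J.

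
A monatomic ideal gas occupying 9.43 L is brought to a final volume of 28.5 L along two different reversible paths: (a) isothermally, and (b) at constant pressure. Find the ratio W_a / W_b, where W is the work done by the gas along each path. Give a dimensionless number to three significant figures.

W_a / W_b ≈ 0.547

Path (a) isothermal: W = P₁V₁ ln(V₂/V₁) → W_a/(P₁V₁) = 1.106.
Path (b) isobaric: W = P₁(V₂ − V₁) → W_b/(P₁V₁) = 2.022.
W_a / W_b = 1.106 / 2.022 = 0.5469.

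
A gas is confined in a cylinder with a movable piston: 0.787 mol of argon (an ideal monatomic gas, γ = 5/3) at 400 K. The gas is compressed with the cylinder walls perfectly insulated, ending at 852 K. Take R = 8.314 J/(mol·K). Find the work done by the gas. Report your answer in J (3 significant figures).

Adiabatic ⇒ Q = 0, so W_by = −ΔU = nCᵥ(T₁ − T₂).
Cᵥ = 3R/2 = 12.47 J/(mol·K).
W = (0.787)(12.47)(400 − 852) = -4436 J.

W ≈ -4440 J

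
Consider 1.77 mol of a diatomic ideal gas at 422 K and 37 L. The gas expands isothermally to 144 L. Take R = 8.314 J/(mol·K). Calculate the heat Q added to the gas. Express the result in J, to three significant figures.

Isothermal ⇒ ΔU = 0, so Q = W = nRT ln(V₂/V₁).
Q = (1.77)(8.314)(422) ln(144/37) = 6210 × 1.359 = 8439 J.

Q ≈ 8440 J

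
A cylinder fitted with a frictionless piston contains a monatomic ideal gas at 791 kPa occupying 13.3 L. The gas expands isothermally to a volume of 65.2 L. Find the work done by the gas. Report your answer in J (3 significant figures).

Isothermal: W = nRT ln(V₂/V₁) = P₁V₁ ln(V₂/V₁).
P₁V₁ = (791 kPa)(13.3 L) = 10520 J.
W = 10520 × ln(65.2/13.3) = 10520 × 1.59
W_by_gas = 16724 J.

W ≈ 16700 J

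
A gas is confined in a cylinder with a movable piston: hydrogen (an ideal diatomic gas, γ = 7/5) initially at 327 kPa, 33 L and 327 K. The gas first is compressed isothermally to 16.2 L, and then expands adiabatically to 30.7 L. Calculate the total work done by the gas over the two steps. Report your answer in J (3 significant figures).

Step 1 (isothermal): W = P₁V₁ ln(V₂/V₁) = (10791) ln(16.2/33) = -7678 J.
After step 1: P = 666.1 kPa, V = 16.2 L, T = 327 K.
Step 2 (adiabatic): W = (P₁V₁ − P₂V₂)/(γ−1) = (10791 − 8356)/0.4 = 6087 J.
W_total = -7678 + 6087 = -1591 J.

W_total ≈ -1590 J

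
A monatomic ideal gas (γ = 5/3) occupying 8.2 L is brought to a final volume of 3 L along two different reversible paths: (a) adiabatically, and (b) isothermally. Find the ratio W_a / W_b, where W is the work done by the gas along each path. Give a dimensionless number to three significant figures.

W_a / W_b ≈ 1.42

Path (a) adiabatic: W = P₁V₁(1 − (V₁/V₂)^(γ−1))/(γ−1) → W_a/(P₁V₁) = -1.432.
Path (b) isothermal: W = P₁V₁ ln(V₂/V₁) → W_b/(P₁V₁) = -1.006.
W_a / W_b = -1.432 / -1.006 = 1.425.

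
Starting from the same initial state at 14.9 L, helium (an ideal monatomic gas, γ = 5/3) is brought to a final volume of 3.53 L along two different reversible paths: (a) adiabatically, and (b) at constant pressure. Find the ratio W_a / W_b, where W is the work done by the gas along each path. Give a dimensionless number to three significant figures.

Path (a) adiabatic: W = P₁V₁(1 − (V₁/V₂)^(γ−1))/(γ−1) → W_a/(P₁V₁) = -2.418.
Path (b) isobaric: W = P₁(V₂ − V₁) → W_b/(P₁V₁) = -0.7631.
W_a / W_b = -2.418 / -0.7631 = 3.168.

W_a / W_b ≈ 3.17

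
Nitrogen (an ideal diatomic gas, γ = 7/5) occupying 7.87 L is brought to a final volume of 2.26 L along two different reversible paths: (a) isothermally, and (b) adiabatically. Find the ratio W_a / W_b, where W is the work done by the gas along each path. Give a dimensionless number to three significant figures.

Path (a) isothermal: W = P₁V₁ ln(V₂/V₁) → W_a/(P₁V₁) = -1.248.
Path (b) adiabatic: W = P₁V₁(1 − (V₁/V₂)^(γ−1))/(γ−1) → W_b/(P₁V₁) = -1.618.
W_a / W_b = -1.248 / -1.618 = 0.7711.

W_a / W_b ≈ 0.771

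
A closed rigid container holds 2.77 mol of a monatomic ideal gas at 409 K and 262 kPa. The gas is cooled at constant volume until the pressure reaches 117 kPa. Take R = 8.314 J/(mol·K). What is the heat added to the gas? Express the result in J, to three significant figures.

Constant volume ⇒ W = 0, so Q = ΔU = nCᵥΔT with Cᵥ = 3R/2 = 12.47 J/(mol·K).
At constant V, T₂/T₁ = P₂/P₁ ⇒ ΔT = T₁(P₂/P₁ − 1) = 409·(117/262 − 1) = -226.4 K.
ΔU = (2.77)(12.47)(-226.4) = -7819 J.

Q ≈ -7820 J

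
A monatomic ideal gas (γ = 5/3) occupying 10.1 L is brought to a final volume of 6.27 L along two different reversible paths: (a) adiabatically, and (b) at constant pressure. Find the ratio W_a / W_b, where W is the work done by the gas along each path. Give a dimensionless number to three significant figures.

W_a / W_b ≈ 1.48

Path (a) adiabatic: W = P₁V₁(1 − (V₁/V₂)^(γ−1))/(γ−1) → W_a/(P₁V₁) = -0.5612.
Path (b) isobaric: W = P₁(V₂ − V₁) → W_b/(P₁V₁) = -0.3792.
W_a / W_b = -0.5612 / -0.3792 = 1.48.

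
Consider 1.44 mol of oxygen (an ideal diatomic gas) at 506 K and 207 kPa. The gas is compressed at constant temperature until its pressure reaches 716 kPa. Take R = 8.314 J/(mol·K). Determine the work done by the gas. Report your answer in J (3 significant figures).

W ≈ -7520 J

Isothermal process: W = nRT ln(V₂/V₁) = nRT ln(P₁/P₂).
W = (1.44)(8.314)(506) × ln(207/716)
  = 6058 × ln(0.2891) = 6058 × -1.241
W_by_gas = -7518 J.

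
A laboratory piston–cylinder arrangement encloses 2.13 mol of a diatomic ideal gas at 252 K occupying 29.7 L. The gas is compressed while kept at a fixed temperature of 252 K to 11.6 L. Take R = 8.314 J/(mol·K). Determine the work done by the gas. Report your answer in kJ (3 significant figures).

W ≈ -4.20 kJ

Isothermal: W = nRT ln(V₂/V₁).
W = (2.13)(8.314)(252) × ln(11.6/29.7)
  = 4463 × -0.9401
W_by_gas = -4195 J.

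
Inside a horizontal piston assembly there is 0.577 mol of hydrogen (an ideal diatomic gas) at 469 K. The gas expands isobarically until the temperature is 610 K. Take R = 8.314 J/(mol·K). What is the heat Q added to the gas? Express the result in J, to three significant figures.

Isobaric: W = nRΔT = (0.577)(8.314)(141) = 676.4 J.
ΔU = nCᵥΔT with Cᵥ = 5R/2: ΔU = (0.577)(20.79)(141) = 1691 J.
Q = ΔU + W = 1691 + 676.4 = 2367 J.

Q ≈ 2370 J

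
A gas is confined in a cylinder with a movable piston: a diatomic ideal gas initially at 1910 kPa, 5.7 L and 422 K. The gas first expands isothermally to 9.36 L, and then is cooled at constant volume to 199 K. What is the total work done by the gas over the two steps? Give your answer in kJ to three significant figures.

Step 1 (isothermal): W = P₁V₁ ln(V₂/V₁) = (10887) ln(9.36/5.7) = 5400 J.
Step 2 (isochoric): W = 0 (constant volume).
W_total = 5400 + 0 = 5400 J.

W_total ≈ 5.40 kJ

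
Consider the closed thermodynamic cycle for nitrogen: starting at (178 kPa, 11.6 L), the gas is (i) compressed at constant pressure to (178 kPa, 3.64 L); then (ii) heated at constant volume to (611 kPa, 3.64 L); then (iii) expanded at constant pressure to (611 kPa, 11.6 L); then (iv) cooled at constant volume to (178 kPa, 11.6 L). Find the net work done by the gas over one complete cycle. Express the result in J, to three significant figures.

W_net ≈ 3450 J

Constant-volume legs do no work.
W(i) = (178)(3.64 − 11.6) = -1417 J; W(iii) = (611)(11.6 − 3.64) = 4864 J.
W_net = -1417 + 4864 = 3447 J (the clockwise enclosed area).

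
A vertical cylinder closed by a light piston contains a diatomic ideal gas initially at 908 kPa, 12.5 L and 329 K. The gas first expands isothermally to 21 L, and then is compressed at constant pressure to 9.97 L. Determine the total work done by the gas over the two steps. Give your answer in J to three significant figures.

Step 1 (isothermal): W = P₁V₁ ln(V₂/V₁) = (11350) ln(21/12.5) = 5888 J.
After step 1: P = 540.5 kPa, V = 21 L, T = 329 K.
Step 2 (isobaric): W = PΔV = (540.5 kPa)(9.97 − 21 L) = -5961 J.
W_total = 5888 − 5961 = -73.14 J.

W_total ≈ -73.1 J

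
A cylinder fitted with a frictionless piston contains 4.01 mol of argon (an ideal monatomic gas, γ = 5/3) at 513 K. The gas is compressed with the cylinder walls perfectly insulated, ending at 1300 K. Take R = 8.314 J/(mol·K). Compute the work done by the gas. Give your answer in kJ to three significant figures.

W ≈ -39.4 kJ

Adiabatic ⇒ Q = 0, so W_by = −ΔU = nCᵥ(T₁ − T₂).
Cᵥ = 3R/2 = 12.47 J/(mol·K).
W = (4.01)(12.47)(513 − 1300) = -39357 J.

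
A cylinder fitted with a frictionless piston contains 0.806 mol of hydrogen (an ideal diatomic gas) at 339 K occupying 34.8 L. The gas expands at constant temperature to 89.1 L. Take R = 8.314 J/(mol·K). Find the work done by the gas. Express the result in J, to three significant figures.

W ≈ 2140 J

Isothermal: W = nRT ln(V₂/V₁).
W = (0.806)(8.314)(339) × ln(89.1/34.8)
  = 2272 × 0.9401
W_by_gas = 2136 J.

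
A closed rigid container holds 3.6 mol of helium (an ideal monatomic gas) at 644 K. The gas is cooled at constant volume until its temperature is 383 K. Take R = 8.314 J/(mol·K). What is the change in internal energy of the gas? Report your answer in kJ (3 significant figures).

ΔU ≈ -11.7 kJ

Constant volume ⇒ W = 0, so Q = ΔU = nCᵥΔT with Cᵥ = 3R/2 = 12.47 J/(mol·K).
ΔU = (3.6)(12.47)(383 − 644) = -11718 J.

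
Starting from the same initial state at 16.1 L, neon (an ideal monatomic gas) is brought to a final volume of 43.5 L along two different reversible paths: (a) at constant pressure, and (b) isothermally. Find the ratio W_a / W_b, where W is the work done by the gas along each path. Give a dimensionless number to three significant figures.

Path (a) isobaric: W = P₁(V₂ − V₁) → W_a/(P₁V₁) = 1.702.
Path (b) isothermal: W = P₁V₁ ln(V₂/V₁) → W_b/(P₁V₁) = 0.9939.
W_a / W_b = 1.702 / 0.9939 = 1.712.

W_a / W_b ≈ 1.71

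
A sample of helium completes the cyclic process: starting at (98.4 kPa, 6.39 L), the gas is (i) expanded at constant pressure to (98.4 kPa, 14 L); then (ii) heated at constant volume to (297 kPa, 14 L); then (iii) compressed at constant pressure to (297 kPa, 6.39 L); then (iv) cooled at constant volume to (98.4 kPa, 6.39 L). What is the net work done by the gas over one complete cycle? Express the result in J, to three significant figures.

W_net ≈ -1510 J

Constant-volume legs do no work.
W(i) = (98.4)(14 − 6.39) = 748.8 J; W(iii) = (297)(6.39 − 14) = -2260 J.
W_net = 748.8 − 2260 = -1511 J (the counter-clockwise enclosed area).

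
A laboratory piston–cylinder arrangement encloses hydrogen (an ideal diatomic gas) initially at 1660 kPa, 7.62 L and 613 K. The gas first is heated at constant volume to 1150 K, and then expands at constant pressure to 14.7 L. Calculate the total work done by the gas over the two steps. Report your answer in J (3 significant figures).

W_total ≈ 22000 J

Step 1 (isochoric): W = 0 (constant volume).
After step 1: P = 3114 kPa (V unchanged).
Step 2 (isobaric): W = PΔV = (3114 kPa)(14.7 − 7.62 L) = 22048 J.
W_total = 0 + 22048 = 22048 J.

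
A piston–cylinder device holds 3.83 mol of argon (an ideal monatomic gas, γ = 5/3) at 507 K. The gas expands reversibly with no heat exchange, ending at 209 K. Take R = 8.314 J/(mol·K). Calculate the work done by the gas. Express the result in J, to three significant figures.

W ≈ 14200 J

Adiabatic ⇒ Q = 0, so W_by = −ΔU = nCᵥ(T₁ − T₂).
Cᵥ = 3R/2 = 12.47 J/(mol·K).
W = (3.83)(12.47)(507 − 209) = 14234 J.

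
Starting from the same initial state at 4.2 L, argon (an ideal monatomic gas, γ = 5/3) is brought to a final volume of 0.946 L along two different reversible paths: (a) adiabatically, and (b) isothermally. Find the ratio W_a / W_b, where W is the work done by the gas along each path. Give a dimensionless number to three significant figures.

W_a / W_b ≈ 1.71

Path (a) adiabatic: W = P₁V₁(1 − (V₁/V₂)^(γ−1))/(γ−1) → W_a/(P₁V₁) = -2.552.
Path (b) isothermal: W = P₁V₁ ln(V₂/V₁) → W_b/(P₁V₁) = -1.491.
W_a / W_b = -2.552 / -1.491 = 1.712.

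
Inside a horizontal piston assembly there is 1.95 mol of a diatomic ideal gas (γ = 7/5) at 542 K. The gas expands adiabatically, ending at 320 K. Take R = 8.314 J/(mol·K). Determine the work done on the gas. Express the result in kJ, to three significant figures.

W ≈ -9.00 kJ

Adiabatic ⇒ Q = 0, so W_by = −ΔU = nCᵥ(T₁ − T₂).
Cᵥ = 5R/2 = 20.79 J/(mol·K).
W = (1.95)(20.79)(542 − 320) = 8998 J.
Work on gas = −W_by = -8998 J.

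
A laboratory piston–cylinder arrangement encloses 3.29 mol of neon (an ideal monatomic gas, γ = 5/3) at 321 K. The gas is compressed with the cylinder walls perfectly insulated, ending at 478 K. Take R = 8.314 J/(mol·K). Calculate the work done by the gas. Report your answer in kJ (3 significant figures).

W ≈ -6.44 kJ

Adiabatic ⇒ Q = 0, so W_by = −ΔU = nCᵥ(T₁ − T₂).
Cᵥ = 3R/2 = 12.47 J/(mol·K).
W = (3.29)(12.47)(321 − 478) = -6442 J.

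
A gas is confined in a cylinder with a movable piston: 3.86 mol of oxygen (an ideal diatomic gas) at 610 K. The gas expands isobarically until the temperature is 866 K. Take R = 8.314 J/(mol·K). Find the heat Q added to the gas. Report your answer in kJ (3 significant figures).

Isobaric: W = nRΔT = (3.86)(8.314)(256) = 8216 J.
ΔU = nCᵥΔT with Cᵥ = 5R/2: ΔU = (3.86)(20.79)(256) = 20539 J.
Q = ΔU + W = 20539 + 8216 = 28754 J.

Q ≈ 28.8 kJ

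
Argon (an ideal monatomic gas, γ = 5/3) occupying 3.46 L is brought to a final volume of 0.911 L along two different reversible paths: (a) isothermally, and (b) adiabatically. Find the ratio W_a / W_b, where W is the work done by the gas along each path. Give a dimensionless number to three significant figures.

Path (a) isothermal: W = P₁V₁ ln(V₂/V₁) → W_a/(P₁V₁) = -1.334.
Path (b) adiabatic: W = P₁V₁(1 − (V₁/V₂)^(γ−1))/(γ−1) → W_b/(P₁V₁) = -2.151.
W_a / W_b = -1.334 / -2.151 = 0.6203.

W_a / W_b ≈ 0.620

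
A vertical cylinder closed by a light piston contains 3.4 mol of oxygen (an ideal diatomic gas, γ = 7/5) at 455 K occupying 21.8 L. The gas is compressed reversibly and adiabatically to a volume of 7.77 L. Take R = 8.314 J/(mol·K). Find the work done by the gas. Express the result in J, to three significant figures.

Adiabatic: TV^(γ−1) = const with γ = 7/5.
T₂ = T₁ (V₁/V₂)^(γ−1) = 455 × (21.8/7.77)^0.4 = 455 × 1.511 = 687.4 K.
W_by = nCᵥ(T₁ − T₂) = (3.4)(20.79)(455 − 687.4) = -16425 J.

W ≈ -16400 J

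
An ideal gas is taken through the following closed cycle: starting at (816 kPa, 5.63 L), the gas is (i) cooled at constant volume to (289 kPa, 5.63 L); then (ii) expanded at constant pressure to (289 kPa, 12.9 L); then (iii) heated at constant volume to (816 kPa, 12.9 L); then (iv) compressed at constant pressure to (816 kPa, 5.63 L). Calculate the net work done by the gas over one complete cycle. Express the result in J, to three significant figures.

W_net ≈ -3830 J

Constant-volume legs do no work.
W(ii) = (289)(12.9 − 5.63) = 2101 J; W(iv) = (816)(5.63 − 12.9) = -5932 J.
W_net = 2101 − 5932 = -3831 J (the counter-clockwise enclosed area).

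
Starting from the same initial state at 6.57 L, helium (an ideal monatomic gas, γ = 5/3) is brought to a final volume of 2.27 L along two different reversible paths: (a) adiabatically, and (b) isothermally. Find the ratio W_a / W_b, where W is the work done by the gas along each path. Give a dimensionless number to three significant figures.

Path (a) adiabatic: W = P₁V₁(1 − (V₁/V₂)^(γ−1))/(γ−1) → W_a/(P₁V₁) = -1.546.
Path (b) isothermal: W = P₁V₁ ln(V₂/V₁) → W_b/(P₁V₁) = -1.063.
W_a / W_b = -1.546 / -1.063 = 1.455.

W_a / W_b ≈ 1.46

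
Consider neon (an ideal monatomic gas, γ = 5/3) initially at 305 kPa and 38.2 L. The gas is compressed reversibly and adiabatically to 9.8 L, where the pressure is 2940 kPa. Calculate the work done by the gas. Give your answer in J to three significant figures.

Adiabatic: W = (P₁V₁ − P₂V₂)/(γ − 1) with γ = 5/3.
P₁V₁ = 11651 J, P₂V₂ = 28812 J.
W = (11651 − 28812) / 0.6667 = -25742 J.

W ≈ -25700 J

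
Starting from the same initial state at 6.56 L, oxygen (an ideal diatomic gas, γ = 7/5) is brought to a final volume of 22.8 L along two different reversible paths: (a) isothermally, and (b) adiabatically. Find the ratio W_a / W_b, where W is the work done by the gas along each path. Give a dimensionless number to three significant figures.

W_a / W_b ≈ 1.27

Path (a) isothermal: W = P₁V₁ ln(V₂/V₁) → W_a/(P₁V₁) = 1.246.
Path (b) adiabatic: W = P₁V₁(1 − (V₁/V₂)^(γ−1))/(γ−1) → W_b/(P₁V₁) = 0.9811.
W_a / W_b = 1.246 / 0.9811 = 1.27.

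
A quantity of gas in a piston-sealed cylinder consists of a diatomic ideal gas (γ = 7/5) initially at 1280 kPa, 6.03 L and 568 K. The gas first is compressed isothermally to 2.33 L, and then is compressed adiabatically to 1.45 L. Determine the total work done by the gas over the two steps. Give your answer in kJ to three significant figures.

Step 1 (isothermal): W = P₁V₁ ln(V₂/V₁) = (7718) ln(2.33/6.03) = -7339 J.
After step 1: P = 3313 kPa, V = 2.33 L, T = 568 K.
Step 2 (adiabatic): W = (P₁V₁ − P₂V₂)/(γ−1) = (7718 − 9331)/0.4 = -4031 J.
W_total = -7339 − 4031 = -11370 J.

W_total ≈ -11.4 kJ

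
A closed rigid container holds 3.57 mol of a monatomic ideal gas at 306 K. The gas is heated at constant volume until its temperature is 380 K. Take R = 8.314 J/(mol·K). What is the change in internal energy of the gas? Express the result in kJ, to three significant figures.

ΔU ≈ 3.29 kJ

Constant volume ⇒ W = 0, so Q = ΔU = nCᵥΔT with Cᵥ = 3R/2 = 12.47 J/(mol·K).
ΔU = (3.57)(12.47)(380 − 306) = 3295 J.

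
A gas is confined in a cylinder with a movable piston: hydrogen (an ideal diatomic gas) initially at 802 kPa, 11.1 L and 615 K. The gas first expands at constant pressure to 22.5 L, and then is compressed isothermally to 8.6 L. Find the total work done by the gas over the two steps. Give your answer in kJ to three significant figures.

Step 1 (isobaric): W = PΔV = (802 kPa)(22.5 − 11.1 L) = 9143 J.
After step 1: P = 802 kPa, V = 22.5 L, T = 1247 K.
Step 2 (isothermal): W = P₁V₁ ln(V₂/V₁) = (18045) ln(8.6/22.5) = -17355 J.
W_total = 9143 − 17355 = -8212 J.

W_total ≈ -8.21 kJ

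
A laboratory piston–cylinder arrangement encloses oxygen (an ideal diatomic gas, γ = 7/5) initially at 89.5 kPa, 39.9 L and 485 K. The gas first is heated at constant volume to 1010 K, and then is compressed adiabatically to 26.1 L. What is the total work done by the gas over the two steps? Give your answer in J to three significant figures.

W_total ≈ -3440 J

Step 1 (isochoric): W = 0 (constant volume).
After step 1: P = 186.4 kPa (V unchanged).
Step 2 (adiabatic): W = (P₁V₁ − P₂V₂)/(γ−1) = (7437 − 8813)/0.4 = -3440 J.
W_total = 0 − 3440 = -3440 J.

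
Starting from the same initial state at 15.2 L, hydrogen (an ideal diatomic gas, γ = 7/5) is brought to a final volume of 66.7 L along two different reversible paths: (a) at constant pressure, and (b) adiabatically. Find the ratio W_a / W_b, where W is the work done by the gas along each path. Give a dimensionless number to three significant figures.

W_a / W_b ≈ 3.04

Path (a) isobaric: W = P₁(V₂ − V₁) → W_a/(P₁V₁) = 3.388.
Path (b) adiabatic: W = P₁V₁(1 − (V₁/V₂)^(γ−1))/(γ−1) → W_b/(P₁V₁) = 1.116.
W_a / W_b = 3.388 / 1.116 = 3.035.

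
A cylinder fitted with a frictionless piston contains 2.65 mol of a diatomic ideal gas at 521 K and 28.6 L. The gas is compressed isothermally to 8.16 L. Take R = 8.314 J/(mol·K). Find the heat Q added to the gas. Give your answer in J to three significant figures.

Q ≈ -14400 J

Isothermal ⇒ ΔU = 0, so Q = W = nRT ln(V₂/V₁).
Q = (2.65)(8.314)(521) ln(8.16/28.6) = 11479 × -1.254 = -14396 J.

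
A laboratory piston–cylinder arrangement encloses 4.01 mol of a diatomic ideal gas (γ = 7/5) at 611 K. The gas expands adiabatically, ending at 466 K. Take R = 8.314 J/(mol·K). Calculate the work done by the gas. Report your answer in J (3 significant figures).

W ≈ 12100 J

Adiabatic ⇒ Q = 0, so W_by = −ΔU = nCᵥ(T₁ − T₂).
Cᵥ = 5R/2 = 20.79 J/(mol·K).
W = (4.01)(20.79)(611 − 466) = 12085 J.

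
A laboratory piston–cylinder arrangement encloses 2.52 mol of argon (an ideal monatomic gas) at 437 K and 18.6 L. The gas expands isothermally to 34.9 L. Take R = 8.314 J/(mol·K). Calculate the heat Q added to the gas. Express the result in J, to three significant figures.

Q ≈ 5760 J

Isothermal ⇒ ΔU = 0, so Q = W = nRT ln(V₂/V₁).
Q = (2.52)(8.314)(437) ln(34.9/18.6) = 9156 × 0.6293 = 5762 J.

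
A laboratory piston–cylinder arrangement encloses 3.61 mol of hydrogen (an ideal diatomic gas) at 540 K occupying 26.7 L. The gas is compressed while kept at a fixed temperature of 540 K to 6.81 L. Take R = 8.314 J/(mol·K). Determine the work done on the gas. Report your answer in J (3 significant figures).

W ≈ 22100 J

Isothermal: W = nRT ln(V₂/V₁).
W = (3.61)(8.314)(540) × ln(6.81/26.7)
  = 16207 × -1.366
W_by_gas = -22144 J; work on gas = −W_by = 22144 J.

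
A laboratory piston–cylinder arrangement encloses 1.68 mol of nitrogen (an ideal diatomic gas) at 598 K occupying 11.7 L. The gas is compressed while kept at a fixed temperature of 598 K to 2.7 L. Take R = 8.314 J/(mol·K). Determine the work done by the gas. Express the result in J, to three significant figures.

Isothermal: W = nRT ln(V₂/V₁).
W = (1.68)(8.314)(598) × ln(2.7/11.7)
  = 8353 × -1.466
W_by_gas = -12248 J.

W ≈ -12200 J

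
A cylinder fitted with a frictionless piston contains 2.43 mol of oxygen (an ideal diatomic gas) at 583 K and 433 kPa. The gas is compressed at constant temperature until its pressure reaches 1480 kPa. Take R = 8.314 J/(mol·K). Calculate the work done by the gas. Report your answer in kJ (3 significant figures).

W ≈ -14.5 kJ

Isothermal process: W = nRT ln(V₂/V₁) = nRT ln(P₁/P₂).
W = (2.43)(8.314)(583) × ln(433/1480)
  = 11778 × ln(0.2926) = 11778 × -1.229
W_by_gas = -14476 J.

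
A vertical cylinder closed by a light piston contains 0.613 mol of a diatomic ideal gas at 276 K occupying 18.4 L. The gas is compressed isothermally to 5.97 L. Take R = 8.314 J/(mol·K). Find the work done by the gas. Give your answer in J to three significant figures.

W ≈ -1580 J

Isothermal: W = nRT ln(V₂/V₁).
W = (0.613)(8.314)(276) × ln(5.97/18.4)
  = 1407 × -1.126
W_by_gas = -1583 J.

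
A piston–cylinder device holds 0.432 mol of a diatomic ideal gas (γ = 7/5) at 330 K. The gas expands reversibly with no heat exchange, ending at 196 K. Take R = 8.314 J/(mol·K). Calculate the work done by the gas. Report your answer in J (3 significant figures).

Adiabatic ⇒ Q = 0, so W_by = −ΔU = nCᵥ(T₁ − T₂).
Cᵥ = 5R/2 = 20.79 J/(mol·K).
W = (0.432)(20.79)(330 − 196) = 1203 J.

W ≈ 1200 J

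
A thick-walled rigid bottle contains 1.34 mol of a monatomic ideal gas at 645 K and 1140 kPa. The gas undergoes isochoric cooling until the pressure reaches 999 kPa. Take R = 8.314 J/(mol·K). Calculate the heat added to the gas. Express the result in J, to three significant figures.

Q ≈ -1330 J

Constant volume ⇒ W = 0, so Q = ΔU = nCᵥΔT with Cᵥ = 3R/2 = 12.47 J/(mol·K).
At constant V, T₂/T₁ = P₂/P₁ ⇒ ΔT = T₁(P₂/P₁ − 1) = 645·(999/1140 − 1) = -79.78 K.
ΔU = (1.34)(12.47)(-79.78) = -1333 J.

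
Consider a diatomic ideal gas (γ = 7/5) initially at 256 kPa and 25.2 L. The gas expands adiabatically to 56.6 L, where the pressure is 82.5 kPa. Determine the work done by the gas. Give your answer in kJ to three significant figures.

Adiabatic: W = (P₁V₁ − P₂V₂)/(γ − 1) with γ = 7/5.
P₁V₁ = 6451 J, P₂V₂ = 4670 J.
W = (6451 − 4670) / 0.4 = 4454 J.

W ≈ 4.45 kJ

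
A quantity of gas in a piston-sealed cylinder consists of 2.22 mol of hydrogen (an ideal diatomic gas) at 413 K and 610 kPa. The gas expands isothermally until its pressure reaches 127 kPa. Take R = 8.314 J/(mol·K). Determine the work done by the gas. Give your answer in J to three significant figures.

W ≈ 12000 J

Isothermal process: W = nRT ln(V₂/V₁) = nRT ln(P₁/P₂).
W = (2.22)(8.314)(413) × ln(610/127)
  = 7623 × ln(4.803) = 7623 × 1.569
W_by_gas = 11962 J.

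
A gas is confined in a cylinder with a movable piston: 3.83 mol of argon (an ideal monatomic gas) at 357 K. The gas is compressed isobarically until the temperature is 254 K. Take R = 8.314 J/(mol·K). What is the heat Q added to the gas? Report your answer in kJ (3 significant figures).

Q ≈ -8.20 kJ

Isobaric: W = nRΔT = (3.83)(8.314)(-103) = -3280 J.
ΔU = nCᵥΔT with Cᵥ = 3R/2: ΔU = (3.83)(12.47)(-103) = -4920 J.
Q = ΔU + W = -4920 − 3280 = -8199 J.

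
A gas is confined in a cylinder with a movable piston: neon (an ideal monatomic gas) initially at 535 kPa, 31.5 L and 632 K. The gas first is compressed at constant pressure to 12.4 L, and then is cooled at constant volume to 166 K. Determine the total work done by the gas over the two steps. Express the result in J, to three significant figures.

W_total ≈ -10200 J

Step 1 (isobaric): W = PΔV = (535 kPa)(12.4 − 31.5 L) = -10218 J.
Step 2 (isochoric): W = 0 (constant volume).
W_total = -10218 + 0 = -10218 J.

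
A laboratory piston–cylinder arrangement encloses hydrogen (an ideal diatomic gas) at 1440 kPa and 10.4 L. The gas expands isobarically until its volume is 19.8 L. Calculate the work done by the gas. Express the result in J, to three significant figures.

W ≈ 13500 J

Isobaric: W = P ΔV.
W = (1440 kPa)(19.8 − 10.4 L) = (1440)(9.4) = 13536 J.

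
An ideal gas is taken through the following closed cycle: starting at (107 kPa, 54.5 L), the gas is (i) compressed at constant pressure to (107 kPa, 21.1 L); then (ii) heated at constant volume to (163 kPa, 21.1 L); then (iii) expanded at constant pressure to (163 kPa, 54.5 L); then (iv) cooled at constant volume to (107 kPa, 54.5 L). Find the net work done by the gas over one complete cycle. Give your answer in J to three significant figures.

W_net ≈ 1870 J

Constant-volume legs do no work.
W(i) = (107)(21.1 − 54.5) = -3574 J; W(iii) = (163)(54.5 − 21.1) = 5444 J.
W_net = -3574 + 5444 = 1870 J (the clockwise enclosed area).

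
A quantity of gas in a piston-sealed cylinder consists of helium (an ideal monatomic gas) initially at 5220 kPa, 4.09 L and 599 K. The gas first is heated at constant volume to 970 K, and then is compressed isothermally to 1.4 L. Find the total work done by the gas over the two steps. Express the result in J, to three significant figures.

Step 1 (isochoric): W = 0 (constant volume).
After step 1: P = 8453 kPa (V unchanged).
Step 2 (isothermal): W = P₁V₁ ln(V₂/V₁) = (34573) ln(1.4/4.09) = -37065 J.
W_total = 0 − 37065 = -37065 J.

W_total ≈ -37100 J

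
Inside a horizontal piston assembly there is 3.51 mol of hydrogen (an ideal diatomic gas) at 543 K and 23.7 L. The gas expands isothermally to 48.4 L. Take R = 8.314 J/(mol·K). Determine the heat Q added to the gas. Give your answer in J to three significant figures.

Isothermal ⇒ ΔU = 0, so Q = W = nRT ln(V₂/V₁).
Q = (3.51)(8.314)(543) ln(48.4/23.7) = 15846 × 0.714 = 11314 J.

Q ≈ 11300 J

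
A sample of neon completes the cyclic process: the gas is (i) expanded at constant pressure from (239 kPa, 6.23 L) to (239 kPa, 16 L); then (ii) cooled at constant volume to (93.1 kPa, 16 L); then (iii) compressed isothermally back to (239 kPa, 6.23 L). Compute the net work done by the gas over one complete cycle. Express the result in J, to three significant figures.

W_net ≈ 930 J

Leg (i): W = PΔV = (239)(16 − 6.23) = 2335 J.
Leg (ii): W = 0.
Leg (iii): W = PᵢVᵢ ln(V_f/Vᵢ) = (1490) ln(6.23/16) = -1405 J.
W_net = 2335 − 1405 = 930 J.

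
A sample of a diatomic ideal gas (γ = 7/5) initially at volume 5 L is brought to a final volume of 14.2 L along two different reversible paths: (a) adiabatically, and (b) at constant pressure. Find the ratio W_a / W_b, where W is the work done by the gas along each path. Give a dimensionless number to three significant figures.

W_a / W_b ≈ 0.464

Path (a) adiabatic: W = P₁V₁(1 − (V₁/V₂)^(γ−1))/(γ−1) → W_a/(P₁V₁) = 0.8533.
Path (b) isobaric: W = P₁(V₂ − V₁) → W_b/(P₁V₁) = 1.84.
W_a / W_b = 0.8533 / 1.84 = 0.4638.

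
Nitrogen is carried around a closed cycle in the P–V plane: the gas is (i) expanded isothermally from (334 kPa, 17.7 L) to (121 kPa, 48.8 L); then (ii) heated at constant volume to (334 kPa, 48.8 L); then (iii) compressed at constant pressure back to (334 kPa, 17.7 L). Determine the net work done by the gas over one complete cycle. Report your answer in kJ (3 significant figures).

Leg (i): W = PᵢVᵢ ln(V_f/Vᵢ) = (5912) ln(48.8/17.7) = 5996 J.
Leg (ii): W = 0.
Leg (iii): W = PΔV = (334)(17.7 − 48.8) = -10387 J.
W_net = 5996 − 10387 = -4392 J.

W_net ≈ -4.39 kJ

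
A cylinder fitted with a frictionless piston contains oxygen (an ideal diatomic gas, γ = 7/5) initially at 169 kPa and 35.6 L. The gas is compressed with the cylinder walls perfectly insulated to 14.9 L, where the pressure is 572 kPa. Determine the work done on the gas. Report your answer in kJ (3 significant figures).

Adiabatic: W = (P₁V₁ − P₂V₂)/(γ − 1) with γ = 7/5.
P₁V₁ = 6016 J, P₂V₂ = 8523 J.
W = (6016 − 8523) / 0.4 = -6266 J.
Work on gas = −W_by = 6266 J.

W ≈ 6.27 kJ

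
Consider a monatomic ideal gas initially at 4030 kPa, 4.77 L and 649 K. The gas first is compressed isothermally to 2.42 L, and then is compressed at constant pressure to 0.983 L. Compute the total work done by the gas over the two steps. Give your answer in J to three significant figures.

Step 1 (isothermal): W = P₁V₁ ln(V₂/V₁) = (19223) ln(2.42/4.77) = -13044 J.
After step 1: P = 7943 kPa, V = 2.42 L, T = 649 K.
Step 2 (isobaric): W = PΔV = (7943 kPa)(0.983 − 2.42 L) = -11415 J.
W_total = -13044 − 11415 = -24459 J.

W_total ≈ -24500 J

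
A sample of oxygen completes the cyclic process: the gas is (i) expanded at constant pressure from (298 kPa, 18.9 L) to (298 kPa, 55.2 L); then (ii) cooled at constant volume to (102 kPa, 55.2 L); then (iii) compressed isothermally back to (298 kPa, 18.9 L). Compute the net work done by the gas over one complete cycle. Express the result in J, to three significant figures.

Leg (i): W = PΔV = (298)(55.2 − 18.9) = 10817 J.
Leg (ii): W = 0.
Leg (iii): W = PᵢVᵢ ln(V_f/Vᵢ) = (5630) ln(18.9/55.2) = -6035 J.
W_net = 10817 − 6035 = 4783 J.

W_net ≈ 4780 J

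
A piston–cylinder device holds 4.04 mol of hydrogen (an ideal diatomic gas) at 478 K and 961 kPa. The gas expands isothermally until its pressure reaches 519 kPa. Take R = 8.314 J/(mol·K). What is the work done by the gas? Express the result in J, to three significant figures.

W ≈ 9890 J

Isothermal process: W = nRT ln(V₂/V₁) = nRT ln(P₁/P₂).
W = (4.04)(8.314)(478) × ln(961/519)
  = 16055 × ln(1.852) = 16055 × 0.6161
W_by_gas = 9891 J.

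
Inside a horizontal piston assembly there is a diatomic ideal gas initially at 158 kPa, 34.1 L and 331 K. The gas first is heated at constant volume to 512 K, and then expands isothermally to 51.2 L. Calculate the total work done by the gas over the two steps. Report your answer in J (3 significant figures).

W_total ≈ 3390 J

Step 1 (isochoric): W = 0 (constant volume).
After step 1: P = 244.4 kPa (V unchanged).
Step 2 (isothermal): W = P₁V₁ ln(V₂/V₁) = (8334) ln(51.2/34.1) = 3387 J.
W_total = 0 + 3387 = 3387 J.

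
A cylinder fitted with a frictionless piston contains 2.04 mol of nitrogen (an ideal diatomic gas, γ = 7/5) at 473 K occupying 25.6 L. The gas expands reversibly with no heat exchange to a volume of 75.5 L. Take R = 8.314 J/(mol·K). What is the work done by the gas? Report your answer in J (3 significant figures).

W ≈ 7040 J

Adiabatic: TV^(γ−1) = const with γ = 7/5.
T₂ = T₁ (V₁/V₂)^(γ−1) = 473 × (25.6/75.5)^0.4 = 473 × 0.6488 = 306.9 K.
W_by = nCᵥ(T₁ − T₂) = (2.04)(20.79)(473 − 306.9) = 7043 J.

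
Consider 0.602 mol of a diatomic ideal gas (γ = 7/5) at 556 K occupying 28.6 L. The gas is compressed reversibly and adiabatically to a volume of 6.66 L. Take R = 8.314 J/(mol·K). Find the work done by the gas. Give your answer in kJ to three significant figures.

Adiabatic: TV^(γ−1) = const with γ = 7/5.
T₂ = T₁ (V₁/V₂)^(γ−1) = 556 × (28.6/6.66)^0.4 = 556 × 1.791 = 995.9 K.
W_by = nCᵥ(T₁ − T₂) = (0.602)(20.79)(556 − 995.9) = -5505 J.

W ≈ -5.50 kJ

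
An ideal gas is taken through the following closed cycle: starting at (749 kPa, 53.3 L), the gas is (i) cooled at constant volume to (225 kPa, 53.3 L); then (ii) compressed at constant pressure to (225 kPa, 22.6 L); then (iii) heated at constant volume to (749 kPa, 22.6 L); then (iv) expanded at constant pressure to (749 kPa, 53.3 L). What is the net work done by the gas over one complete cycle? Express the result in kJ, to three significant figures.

W_net ≈ 16.1 kJ

Constant-volume legs do no work.
W(ii) = (225)(22.6 − 53.3) = -6907 J; W(iv) = (749)(53.3 − 22.6) = 22994 J.
W_net = -6907 + 22994 = 16087 J (the clockwise enclosed area).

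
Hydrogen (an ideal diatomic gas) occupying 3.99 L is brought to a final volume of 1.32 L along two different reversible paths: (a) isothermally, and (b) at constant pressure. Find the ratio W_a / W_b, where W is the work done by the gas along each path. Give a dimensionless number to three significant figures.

Path (a) isothermal: W = P₁V₁ ln(V₂/V₁) → W_a/(P₁V₁) = -1.106.
Path (b) isobaric: W = P₁(V₂ − V₁) → W_b/(P₁V₁) = -0.6692.
W_a / W_b = -1.106 / -0.6692 = 1.653.

W_a / W_b ≈ 1.65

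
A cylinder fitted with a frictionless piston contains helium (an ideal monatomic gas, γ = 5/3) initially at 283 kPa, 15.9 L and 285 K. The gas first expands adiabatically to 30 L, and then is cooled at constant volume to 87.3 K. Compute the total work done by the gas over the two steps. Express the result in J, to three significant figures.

Step 1 (adiabatic): W = (P₁V₁ − P₂V₂)/(γ−1) = (4500 − 2947)/0.667 = 2329 J.
Step 2 (isochoric): W = 0 (constant volume).
W_total = 2329 + 0 = 2329 J.

W_total ≈ 2330 J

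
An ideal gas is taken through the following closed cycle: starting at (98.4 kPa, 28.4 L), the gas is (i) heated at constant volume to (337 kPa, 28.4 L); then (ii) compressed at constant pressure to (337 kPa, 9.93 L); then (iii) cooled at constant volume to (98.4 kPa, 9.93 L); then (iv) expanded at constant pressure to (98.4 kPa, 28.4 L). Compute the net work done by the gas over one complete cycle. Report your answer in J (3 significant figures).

Constant-volume legs do no work.
W(ii) = (337)(9.93 − 28.4) = -6224 J; W(iv) = (98.4)(28.4 − 9.93) = 1817 J.
W_net = -6224 + 1817 = -4407 J (the counter-clockwise enclosed area).

W_net ≈ -4410 J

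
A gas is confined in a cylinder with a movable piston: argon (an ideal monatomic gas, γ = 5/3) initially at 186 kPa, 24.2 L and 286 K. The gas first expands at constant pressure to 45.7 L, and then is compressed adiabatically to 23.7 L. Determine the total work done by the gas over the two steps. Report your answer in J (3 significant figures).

W_total ≈ -3000 J

Step 1 (isobaric): W = PΔV = (186 kPa)(45.7 − 24.2 L) = 3999 J.
After step 1: P = 186 kPa, V = 45.7 L, T = 540.1 K.
Step 2 (adiabatic): W = (P₁V₁ − P₂V₂)/(γ−1) = (8500 − 13169)/0.667 = -7003 J.
W_total = 3999 − 7003 = -3004 J.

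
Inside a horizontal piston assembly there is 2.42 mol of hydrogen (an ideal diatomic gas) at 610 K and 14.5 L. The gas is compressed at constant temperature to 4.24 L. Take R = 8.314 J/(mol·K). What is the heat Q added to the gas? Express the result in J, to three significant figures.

Q ≈ -15100 J

Isothermal ⇒ ΔU = 0, so Q = W = nRT ln(V₂/V₁).
Q = (2.42)(8.314)(610) ln(4.24/14.5) = 12273 × -1.23 = -15091 J.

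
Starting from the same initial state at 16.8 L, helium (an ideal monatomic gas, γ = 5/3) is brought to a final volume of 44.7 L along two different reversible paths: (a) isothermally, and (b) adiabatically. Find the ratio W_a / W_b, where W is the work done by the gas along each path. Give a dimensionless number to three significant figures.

Path (a) isothermal: W = P₁V₁ ln(V₂/V₁) → W_a/(P₁V₁) = 0.9786.
Path (b) adiabatic: W = P₁V₁(1 − (V₁/V₂)^(γ−1))/(γ−1) → W_b/(P₁V₁) = 0.7188.
W_a / W_b = 0.9786 / 0.7188 = 1.361.

W_a / W_b ≈ 1.36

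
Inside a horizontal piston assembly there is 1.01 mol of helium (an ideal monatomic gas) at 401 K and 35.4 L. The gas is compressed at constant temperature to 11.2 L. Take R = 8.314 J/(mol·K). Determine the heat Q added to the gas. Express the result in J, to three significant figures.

Q ≈ -3880 J

Isothermal ⇒ ΔU = 0, so Q = W = nRT ln(V₂/V₁).
Q = (1.01)(8.314)(401) ln(11.2/35.4) = 3367 × -1.151 = -3875 J.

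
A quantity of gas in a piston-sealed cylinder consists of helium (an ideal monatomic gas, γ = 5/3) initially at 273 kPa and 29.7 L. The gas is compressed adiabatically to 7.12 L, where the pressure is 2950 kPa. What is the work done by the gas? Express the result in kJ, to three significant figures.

W ≈ -19.3 kJ

Adiabatic: W = (P₁V₁ − P₂V₂)/(γ − 1) with γ = 5/3.
P₁V₁ = 8108 J, P₂V₂ = 21004 J.
W = (8108 − 21004) / 0.6667 = -19344 J.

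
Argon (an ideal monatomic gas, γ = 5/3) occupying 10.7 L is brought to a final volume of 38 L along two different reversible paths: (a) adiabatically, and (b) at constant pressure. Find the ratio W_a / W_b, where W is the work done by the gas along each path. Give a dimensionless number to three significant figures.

W_a / W_b ≈ 0.335

Path (a) adiabatic: W = P₁V₁(1 − (V₁/V₂)^(γ−1))/(γ−1) → W_a/(P₁V₁) = 0.8556.
Path (b) isobaric: W = P₁(V₂ − V₁) → W_b/(P₁V₁) = 2.551.
W_a / W_b = 0.8556 / 2.551 = 0.3353.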